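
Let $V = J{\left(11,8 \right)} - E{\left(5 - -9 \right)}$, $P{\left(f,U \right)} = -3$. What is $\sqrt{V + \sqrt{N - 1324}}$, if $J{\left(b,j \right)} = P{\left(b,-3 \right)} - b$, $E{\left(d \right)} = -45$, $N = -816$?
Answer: $\sqrt{31 + 2 i \sqrt{535}} \approx 6.5836 + 3.5133 i$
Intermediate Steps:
$J{\left(b,j \right)} = -3 - b$
$V = 31$ ($V = \left(-3 - 11\right) - -45 = \left(-3 - 11\right) + 45 = -14 + 45 = 31$)
$\sqrt{V + \sqrt{N - 1324}} = \sqrt{31 + \sqrt{-816 - 1324}} = \sqrt{31 + \sqrt{-2140}} = \sqrt{31 + 2 i \sqrt{535}}$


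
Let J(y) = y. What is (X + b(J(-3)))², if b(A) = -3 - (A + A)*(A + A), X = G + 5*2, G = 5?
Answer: 576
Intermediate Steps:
X = 15 (X = 5 + 5*2 = 5 + 10 = 15)
b(A) = -3 - 4*A² (b(A) = -3 - 2*A*2*A = -3 - 4*A²)
(X + b(J(-3)))² = (15 + (-3 - 4*(-3)²))² = (15 + (-3 - 4*9))² = (15 + (-3 - 36))² = (15 - 39)² = (-24)² = 576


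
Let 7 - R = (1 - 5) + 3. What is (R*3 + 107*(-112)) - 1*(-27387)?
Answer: 15427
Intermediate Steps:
R = 8 (R = 7 - ((1 - 5) + 3) = 7 - (-4 + 3) = 7 - 1*(-1) = 7 + 1 = 8)
(R*3 + 107*(-112)) - 1*(-27387) = (8*3 + 107*(-112)) - 1*(-27387) = (24 - 11984) + 27387 = -11960 + 27387 = 15427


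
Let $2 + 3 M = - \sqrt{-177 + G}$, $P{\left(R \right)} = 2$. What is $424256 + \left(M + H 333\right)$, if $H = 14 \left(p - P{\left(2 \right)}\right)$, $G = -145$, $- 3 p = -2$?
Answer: $\frac{1254118}{3} - \frac{i \sqrt{322}}{3} \approx 4.1804 \cdot 10^{5} - 5.9815 i$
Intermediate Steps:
$p = \frac{2}{3}$ ($p = \left(- \frac{1}{3}\right) \left(-2\right) = \frac{2}{3} \approx 0.66667$)
$H = - \frac{56}{3}$ ($H = 14 \left(\frac{2}{3} - 2\right) = 14 \left(- \frac{4}{3}\right) = - \frac{56}{3} \approx -18.667$)
$M = - \frac{2}{3} - \frac{i \sqrt{322}}{3}$ ($M = - \frac{2}{3} + \frac{\left(-1\right) \sqrt{-177 - 145}}{3} = - \frac{2}{3} + \frac{\left(-1\right) \sqrt{-322}}{3} = - \frac{2}{3} + \frac{\left(-1\right) i \sqrt{322}}{3} = - \frac{2}{3} - \frac{i \sqrt{322}}{3} \approx -0.66667 - 5.9815 i$)
$424256 + \left(M + H 333\right) = 424256 - \left(\frac{18650}{3} + \frac{i \sqrt{322}}{3}\right) = \frac{1254118}{3} - \frac{i \sqrt{322}}{3}$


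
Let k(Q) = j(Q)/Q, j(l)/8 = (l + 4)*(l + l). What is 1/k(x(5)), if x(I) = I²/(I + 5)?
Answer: 1/104 ≈ 0.0096154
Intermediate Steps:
j(l) = 16*l*(4 + l) (j(l) = 8*((l + 4)*(l + l)) = 8*((4 + l)*(2*l)) = 8*(2*l*(4 + l)) = 16*l*(4 + l))
x(I) = I²/(5 + I)
k(Q) = 64 + 16*Q (k(Q) = (16*Q*(4 + Q))/Q = 64 + 16*Q)
1/k(x(5)) = 1/(64 + 16*(5²/(5 + 5))) = 1/(64 + 16*(25/10)) = 1/(64 + 16*(25*(⅒))) = 1/(64 + 16*(5/2)) = 1/(64 + 40) = 1/104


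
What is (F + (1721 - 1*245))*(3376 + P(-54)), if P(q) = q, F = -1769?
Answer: -973346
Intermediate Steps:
(F + (1721 - 1*245))*(3376 + P(-54)) = (-1769 + (1721 - 1*245))*(3376 - 54) = (-1769 + (1721 - 245))*3322 = (-1769 + 1476)*3322 = -293*3322 = -973346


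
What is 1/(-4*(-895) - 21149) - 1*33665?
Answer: -591460386/17569 ≈ -33665.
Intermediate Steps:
1/(-4*(-895) - 21149) - 1*33665 = 1/(3580 - 21149) - 33665 = 1/(-17569) - 33665 = -1/17569 - 33665 = -591460386/17569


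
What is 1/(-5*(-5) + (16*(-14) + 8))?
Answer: -1/191 ≈ -0.0052356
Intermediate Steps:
1/(-5*(-5) + (16*(-14) + 8)) = 1/(25 + (-224 + 8)) = 1/(25 - 216) = 1/(-191) = -1/191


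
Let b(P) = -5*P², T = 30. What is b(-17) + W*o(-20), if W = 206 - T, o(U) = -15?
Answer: -4085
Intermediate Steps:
W = 176 (W = 206 - 1*30 = 206 - 30 = 176)
b(-17) + W*o(-20) = -5*(-17)² + 176*(-15) = -5*289 - 2640 = -1445 - 2640 = -4085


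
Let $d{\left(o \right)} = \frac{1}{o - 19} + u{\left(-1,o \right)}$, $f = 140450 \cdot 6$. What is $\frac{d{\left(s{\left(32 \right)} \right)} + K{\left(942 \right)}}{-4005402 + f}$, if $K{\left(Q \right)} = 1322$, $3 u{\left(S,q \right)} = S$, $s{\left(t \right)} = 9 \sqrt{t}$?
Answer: $- \frac{4422986}{10583982243} - \frac{6 \sqrt{2}}{1175998027} \approx -0.0004179$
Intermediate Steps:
$u{\left(S,q \right)} = \frac{S}{3}$
$f = 842700$
$d{\left(o \right)} = - \frac{1}{3} + \frac{1}{-19 + o}$ ($d{\left(o \right)} = \frac{1}{o - 19} + \frac{1}{3} \left(-1\right) = \frac{1}{-19 + o} - \frac{1}{3} = - \frac{1}{3} + \frac{1}{-19 + o}$)
$\frac{d{\left(s{\left(32 \right)} \right)} + K{\left(942 \right)}}{-4005402 + f} = \frac{\frac{22 - 9 \sqrt{32}}{3 \left(-19 + 9 \sqrt{32}\right)} + 1322}{-4005402 + 842700} = \frac{\frac{22 - 9 \cdot 4 \sqrt{2}}{3 \left(-19 + 9 \cdot 4 \sqrt{2}\right)} + 1322}{-3162702} = \left(\frac{22 - 36 \sqrt{2}}{3 \left(-19 + 36 \sqrt{2}\right)} + 1322\right) \left(- \frac{1}{3162702}\right) = \left(1322 + \frac{22 - 36 \sqrt{2}}{3 \left(-19 + 36 \sqrt{2}\right)}\right) \left(- \frac{1}{3162702}\right) = - \frac{661}{1581351} - \frac{22 - 36 \sqrt{2}}{9488106 \left(-19 + 36 \sqrt{2}\right)}$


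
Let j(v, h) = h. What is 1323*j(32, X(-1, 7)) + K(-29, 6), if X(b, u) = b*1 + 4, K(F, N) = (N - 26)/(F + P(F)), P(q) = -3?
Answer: 31757/8 ≈ 3969.6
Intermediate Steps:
K(F, N) = (-26 + N)/(-3 + F) (K(F, N) = (N - 26)/(F - 3) = (-26 + N)/(-3 + F))
X(b, u) = 4 + b (X(b, u) = b + 4 = 4 + b)
1323*j(32, X(-1, 7)) + K(-29, 6) = 1323*(4 - 1) + (-26 + 6)/(-3 - 29) = 1323*3 - 20/(-32) = 3969 - 1/32*(-20) = 3969 + 5/8 = 31757/8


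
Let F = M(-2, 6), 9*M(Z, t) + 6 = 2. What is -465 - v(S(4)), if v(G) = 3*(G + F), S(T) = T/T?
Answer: -1400/3 ≈ -466.67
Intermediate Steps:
M(Z, t) = -4/9 (M(Z, t) = -2/3 + (1/9)*2 = -2/3 + 2/9 = -4/9)
F = -4/9 ≈ -0.44444
S(T) = 1
v(G) = -4/3 + 3*G (v(G) = 3*(G - 4/9) = 3*(-4/9 + G) = -4/3 + 3*G)
-465 - v(S(4)) = -465 - (-4/3 + 3*1) = -465 - (-4/3 + 3) = -465 - 1*5/3 = -465 - 5/3 = -1400/3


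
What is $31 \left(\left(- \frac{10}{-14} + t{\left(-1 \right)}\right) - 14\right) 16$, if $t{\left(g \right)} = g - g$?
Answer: $- \frac{46128}{7} \approx -6589.7$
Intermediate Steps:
$t{\left(g \right)} = 0$
$31 \left(\left(- \frac{10}{-14} + t{\left(-1 \right)}\right) - 14\right) 16 = 31 \left(\left(- \frac{10}{-14} + 0\right) - 14\right) 16 = 31 \left(\left(\left(-10\right) \left(- \frac{1}{14}\right) + 0\right) - 14\right) 16 = 31 \left(\left(\frac{5}{7} + 0\right) - 14\right) 16 = 31 \left(\frac{5}{7} - 14\right) 16 = 31 \left(- \frac{93}{7}\right) 16 = \left(- \frac{2883}{7}\right) 16 = - \frac{46128}{7}$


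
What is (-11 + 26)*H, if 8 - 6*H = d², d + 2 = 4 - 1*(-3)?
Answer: -85/2 ≈ -42.500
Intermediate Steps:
d = 5 (d = -2 + (4 - 1*(-3)) = -2 + (4 + 3) = -2 + 7 = 5)
H = -17/6 (H = 4/3 - ⅙*5² = 4/3 - ⅙*25 = 4/3 - 25/6 = -17/6 ≈ -2.8333)
(-11 + 26)*H = (-11 + 26)*(-17/6) = 15*(-17/6) = -85/2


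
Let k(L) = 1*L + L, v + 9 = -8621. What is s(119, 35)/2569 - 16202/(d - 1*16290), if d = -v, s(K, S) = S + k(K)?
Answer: 3122437/1405610 ≈ 2.2214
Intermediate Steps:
v = -8630 (v = -9 - 8621 = -8630)
k(L) = 2*L (k(L) = L + L = 2*L)
s(K, S) = S + 2*K
d = 8630 (d = -1*(-8630) = 8630)
s(119, 35)/2569 - 16202/(d - 1*16290) = (35 + 2*119)/2569 - 16202/(8630 - 1*16290) = (35 + 238)*(1/2569) - 16202/(8630 - 16290) = 273*(1/2569) - 16202/(-7660) = 39/367 - 16202*(-1/7660) = 39/367 + 8101/3830 = 3122437/1405610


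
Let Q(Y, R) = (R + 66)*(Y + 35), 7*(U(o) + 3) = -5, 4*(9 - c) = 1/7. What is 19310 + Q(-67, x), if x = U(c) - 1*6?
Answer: 122562/7 ≈ 17509.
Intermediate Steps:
c = 251/28 (c = 9 - 1/4/7 = 9 - 1/4*1/7 = 9 - 1/28 = 251/28 ≈ 8.9643)
U(o) = -26/7 (U(o) = -3 + (1/7)*(-5) = -3 - 5/7 = -26/7)
x = -68/7 (x = -26/7 - 1*6 = -26/7 - 6 = -68/7 ≈ -9.7143)
Q(Y, R) = (35 + Y)*(66 + R) (Q(Y, R) = (66 + R)*(35 + Y) = (35 + Y)*(66 + R))
19310 + Q(-67, x) = 19310 + (2310 + 35*(-68/7) + 66*(-67) - 68/7*(-67)) = 19310 + (2310 - 340 - 4422 + 4556/7) = 19310 - 12608/7 = 122562/7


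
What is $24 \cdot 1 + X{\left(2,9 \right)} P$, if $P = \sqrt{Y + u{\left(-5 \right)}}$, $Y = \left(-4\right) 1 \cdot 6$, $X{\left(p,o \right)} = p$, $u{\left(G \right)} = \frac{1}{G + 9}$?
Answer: $24 + i \sqrt{95} \approx 24.0 + 9.7468 i$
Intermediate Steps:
$u{\left(G \right)} = \frac{1}{9 + G}$
$Y = -24$ ($Y = \left(-4\right) 6 = -24$)
$P = \frac{i \sqrt{95}}{2}$ ($P = \sqrt{-24 + \frac{1}{9 - 5}} = \sqrt{-24 + \frac{1}{4}} = \sqrt{- \frac{95}{4}} = \frac{i \sqrt{95}}{2} \approx 4.8734 i$)
$24 \cdot 1 + X{\left(2,9 \right)} P = 24 \cdot 1 + 2 \frac{i \sqrt{95}}{2} = 24 + i \sqrt{95}$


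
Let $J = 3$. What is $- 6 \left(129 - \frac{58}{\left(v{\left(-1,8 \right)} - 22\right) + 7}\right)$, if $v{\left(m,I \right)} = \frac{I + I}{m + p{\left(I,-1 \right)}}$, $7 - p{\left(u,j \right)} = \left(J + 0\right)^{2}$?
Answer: $- \frac{48258}{61} \approx -791.12$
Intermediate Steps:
$p{\left(u,j \right)} = -2$ ($p{\left(u,j \right)} = 7 - \left(3 + 0\right)^{2} = 7 - 3^{2} = 7 - 9 = -2$)
$v{\left(m,I \right)} = \frac{2 I}{-2 + m}$ ($v{\left(m,I \right)} = \frac{I + I}{m - 2} = \frac{2 I}{-2 + m}$)
$- 6 \left(129 - \frac{58}{\left(v{\left(-1,8 \right)} - 22\right) + 7}\right) = - 6 \left(129 - \frac{58}{\left(2 \cdot 8 \frac{1}{-2 - 1} - 22\right) + 7}\right) = - 6 \left(129 - \frac{58}{\left(2 \cdot 8 \frac{1}{-3} - 22\right) + 7}\right) = - 6 \left(129 - \frac{58}{\left(2 \cdot 8 \left(- \frac{1}{3}\right) - 22\right) + 7}\right) = - 6 \left(129 - \frac{58}{\left(- \frac{16}{3} - 22\right) + 7}\right) = - 6 \left(129 - \frac{58}{- \frac{82}{3} + 7}\right) = - 6 \left(129 - \frac{58}{- \frac{61}{3}}\right) = - 6 \left(129 - - \frac{174}{61}\right) = - 6 \left(129 + \frac{174}{61}\right) = \left(-6\right) \frac{8043}{61} = - \frac{48258}{61}$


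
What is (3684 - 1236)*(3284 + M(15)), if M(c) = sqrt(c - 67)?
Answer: 8039232 + 4896*I*sqrt(13) ≈ 8.0392e+6 + 17653.0*I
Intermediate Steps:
M(c) = sqrt(-67 + c)
(3684 - 1236)*(3284 + M(15)) = (3684 - 1236)*(3284 + sqrt(-67 + 15)) = 2448*(3284 + sqrt(-52)) = 2448*(3284 + 2*I*sqrt(13)) = 8039232 + 4896*I*sqrt(13)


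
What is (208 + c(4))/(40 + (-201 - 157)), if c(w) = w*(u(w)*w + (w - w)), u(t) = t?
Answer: -136/159 ≈ -0.85535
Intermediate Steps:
c(w) = w³ (c(w) = w*(w*w + (w - w)) = w*(w² + 0) = w*w² = w³)
(208 + c(4))/(40 + (-201 - 157)) = (208 + 4³)/(40 + (-201 - 157)) = (208 + 64)/(40 - 358) = 272/(-318) = 272*(-1/318) = -136/159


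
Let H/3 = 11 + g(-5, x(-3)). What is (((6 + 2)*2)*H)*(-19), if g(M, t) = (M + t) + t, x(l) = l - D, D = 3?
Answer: 5472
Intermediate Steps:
x(l) = -3 + l (x(l) = l - 1*3 = l - 3 = -3 + l)
g(M, t) = M + 2*t
H = -18 (H = 3*(11 + (-5 + 2*(-3 - 3))) = 3*(11 + (-5 + 2*(-6))) = 3*(11 + (-5 - 12)) = 3*(11 - 17) = 3*(-6) = -18)
(((6 + 2)*2)*H)*(-19) = (((6 + 2)*2)*(-18))*(-19) = ((8*2)*(-18))*(-19) = (16*(-18))*(-19) = -288*(-19) = 5472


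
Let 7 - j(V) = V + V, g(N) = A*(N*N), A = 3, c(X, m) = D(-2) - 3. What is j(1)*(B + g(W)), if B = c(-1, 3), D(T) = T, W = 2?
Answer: 35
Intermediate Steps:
c(X, m) = -5 (c(X, m) = -2 - 3 = -5)
B = -5
g(N) = 3*N**2 (g(N) = 3*(N*N) = 3*N**2)
j(V) = 7 - 2*V (j(V) = 7 - (V + V) = 7 - 2*V)
j(1)*(B + g(W)) = (7 - 2*1)*(-5 + 3*2**2) = (7 - 2)*(-5 + 3*4) = 5*(-5 + 12) = 5*7 = 35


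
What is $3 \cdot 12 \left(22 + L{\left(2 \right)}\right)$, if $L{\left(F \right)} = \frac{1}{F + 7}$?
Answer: $796$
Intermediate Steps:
$L{\left(F \right)} = \frac{1}{7 + F}$
$3 \cdot 12 \left(22 + L{\left(2 \right)}\right) = 3 \cdot 12 \left(22 + \frac{1}{7 + 2}\right) = 36 \left(22 + \frac{1}{9}\right) = 36 \cdot \frac{199}{9} = 796$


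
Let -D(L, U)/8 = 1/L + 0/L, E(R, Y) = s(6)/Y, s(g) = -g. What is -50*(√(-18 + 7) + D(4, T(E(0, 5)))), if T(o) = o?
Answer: 100 - 50*I*√11 ≈ 100.0 - 165.83*I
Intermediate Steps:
E(R, Y) = -6/Y (E(R, Y) = (-1*6)/Y = -6/Y)
D(L, U) = -8/L (D(L, U) = -8*(1/L + 0/L) = -8*(1/L + 0) = -8/L)
-50*(√(-18 + 7) + D(4, T(E(0, 5)))) = -50*(√(-18 + 7) - 8/4) = -50*(√(-11) - 8*¼) = -50*(I*√11 - 2) = -50*(-2 + I*√11) = 100 - 50*I*√11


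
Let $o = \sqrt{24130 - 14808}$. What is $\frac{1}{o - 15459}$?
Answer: $- \frac{15459}{238971359} - \frac{\sqrt{9322}}{238971359} \approx -6.5094 \cdot 10^{-5}$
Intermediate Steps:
$o = \sqrt{9322} \approx 96.551$
$\frac{1}{o - 15459} = \frac{1}{\sqrt{9322} - 15459} = \frac{1}{-15459 + \sqrt{9322}}$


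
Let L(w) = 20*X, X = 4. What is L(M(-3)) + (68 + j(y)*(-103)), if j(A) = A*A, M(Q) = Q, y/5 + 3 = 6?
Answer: -23027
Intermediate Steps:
y = 15 (y = -15 + 5*6 = -15 + 30 = 15)
L(w) = 80 (L(w) = 20*4 = 80)
j(A) = A**2
L(M(-3)) + (68 + j(y)*(-103)) = 80 + (68 + 15**2*(-103)) = 80 + (68 + 225*(-103)) = 80 + (68 - 23175) = 80 - 23107 = -23027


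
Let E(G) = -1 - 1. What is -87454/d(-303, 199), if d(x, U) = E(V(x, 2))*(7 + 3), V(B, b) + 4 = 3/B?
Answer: 43727/10 ≈ 4372.7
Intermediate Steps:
V(B, b) = -4 + 3/B
E(G) = -2
d(x, U) = -20 (d(x, U) = -2*(7 + 3) = -2*10 = -20)
-87454/d(-303, 199) = -87454/(-20) = -87454*(-1/20) = 43727/10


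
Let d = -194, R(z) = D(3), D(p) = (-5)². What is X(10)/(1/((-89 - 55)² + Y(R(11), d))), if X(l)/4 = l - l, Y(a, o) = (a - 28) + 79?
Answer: 0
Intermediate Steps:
D(p) = 25
R(z) = 25
Y(a, o) = 51 + a (Y(a, o) = (-28 + a) + 79 = 51 + a)
X(l) = 0 (X(l) = 4*(l - l) = 4*0 = 0)
X(10)/(1/((-89 - 55)² + Y(R(11), d))) = 0/(1/((-89 - 55)² + (51 + 25))) = 0/(1/((-144)² + 76)) = 0/(1/(20736 + 76)) = 0/(1/20812) = 0*20812 = 0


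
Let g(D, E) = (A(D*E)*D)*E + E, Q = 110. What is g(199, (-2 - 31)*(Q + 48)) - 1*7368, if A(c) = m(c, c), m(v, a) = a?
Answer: 1076584694814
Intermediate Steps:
A(c) = c
g(D, E) = E + D²*E² (g(D, E) = ((D*E)*D)*E + E = (E*D²)*E + E = D²*E² + E = E + D²*E²)
g(199, (-2 - 31)*(Q + 48)) - 1*7368 = ((-2 - 31)*(110 + 48))*(1 + ((-2 - 31)*(110 + 48))*199²) - 1*7368 = (-33*158)*(1 - 33*158*39601) - 7368 = -5214*(1 - 5214*39601) - 7368 = -5214*(1 - 206479614) - 7368 = -5214*(-206479613) - 7368 = 1076584702182 - 7368 = 1076584694814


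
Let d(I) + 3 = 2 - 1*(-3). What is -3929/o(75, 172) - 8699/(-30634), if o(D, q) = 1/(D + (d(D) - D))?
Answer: -240713273/30634 ≈ -7857.7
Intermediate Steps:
d(I) = 2 (d(I) = -3 + (2 - 1*(-3)) = -3 + (2 + 3) = -3 + 5 = 2)
o(D, q) = 1/2 (o(D, q) = 1/(D + (2 - D)) = 1/2)
-3929/o(75, 172) - 8699/(-30634) = -3929/1/2 - 8699/(-30634) = -3929*2 - 8699*(-1/30634) = -7858 + 8699/30634 = -240713273/30634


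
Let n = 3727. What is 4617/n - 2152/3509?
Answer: 8180549/13078043 ≈ 0.62552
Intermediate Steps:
4617/n - 2152/3509 = 4617/3727 - 2152/3509 = 8180549/13078043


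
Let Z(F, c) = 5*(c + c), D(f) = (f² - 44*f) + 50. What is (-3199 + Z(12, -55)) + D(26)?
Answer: -4167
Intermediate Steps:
D(f) = 50 + f² - 44*f
Z(F, c) = 10*c (Z(F, c) = 5*(2*c) = 10*c)
(-3199 + Z(12, -55)) + D(26) = (-3199 + 10*(-55)) + (50 + 26² - 44*26) = (-3199 - 550) + (50 + 676 - 1144) = -3749 - 418 = -4167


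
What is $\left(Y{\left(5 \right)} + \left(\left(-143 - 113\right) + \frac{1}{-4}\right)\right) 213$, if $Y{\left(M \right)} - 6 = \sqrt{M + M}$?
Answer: $- \frac{213213}{4} + 213 \sqrt{10} \approx -52630.0$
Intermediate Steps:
$Y{\left(M \right)} = 6 + \sqrt{2} \sqrt{M}$ ($Y{\left(M \right)} = 6 + \sqrt{M + M} = 6 + \sqrt{2 M} = 6 + \sqrt{2} \sqrt{M}$)
$\left(Y{\left(5 \right)} + \left(\left(-143 - 113\right) + \frac{1}{-4}\right)\right) 213 = \left(\left(6 + \sqrt{2} \sqrt{5}\right) + \left(\left(-143 - 113\right) + \frac{1}{-4}\right)\right) 213 = \left(\left(6 + \sqrt{10}\right) - \frac{1025}{4}\right) 213 = \left(- \frac{1001}{4} + \sqrt{10}\right) 213 = - \frac{213213}{4} + 213 \sqrt{10}$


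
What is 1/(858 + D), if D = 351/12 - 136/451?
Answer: 1804/1600055 ≈ 0.0011275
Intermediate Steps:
D = 52223/1804 (D = 351*(1/12) - 136*1/451 = 117/4 - 136/451 = 52223/1804 ≈ 28.948)
1/(858 + D) = 1/(858 + 52223/1804) = 1/(1600055/1804) = 1804/1600055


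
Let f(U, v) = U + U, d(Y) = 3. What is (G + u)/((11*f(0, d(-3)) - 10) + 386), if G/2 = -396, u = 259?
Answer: -533/376 ≈ -1.4176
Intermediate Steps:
f(U, v) = 2*U
G = -792 (G = 2*(-396) = -792)
(G + u)/((11*f(0, d(-3)) - 10) + 386) = (-792 + 259)/((11*(2*0) - 10) + 386) = -533/((11*0 - 10) + 386) = -533/((0 - 10) + 386) = -533/(-10 + 386) = -533/376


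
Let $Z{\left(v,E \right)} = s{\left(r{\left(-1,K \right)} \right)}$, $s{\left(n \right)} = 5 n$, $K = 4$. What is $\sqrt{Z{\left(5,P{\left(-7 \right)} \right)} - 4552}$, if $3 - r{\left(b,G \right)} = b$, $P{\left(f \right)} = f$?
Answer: $2 i \sqrt{1133} \approx 67.32 i$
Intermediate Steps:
$r{\left(b,G \right)} = 3 - b$
$Z{\left(v,E \right)} = 20$ ($Z{\left(v,E \right)} = 5 \left(3 - -1\right) = 5 \left(3 + 1\right) = 5 \cdot 4 = 20$)
$\sqrt{Z{\left(5,P{\left(-7 \right)} \right)} - 4552} = \sqrt{20 - 4552} = \sqrt{-4532} = 2 i \sqrt{1133}$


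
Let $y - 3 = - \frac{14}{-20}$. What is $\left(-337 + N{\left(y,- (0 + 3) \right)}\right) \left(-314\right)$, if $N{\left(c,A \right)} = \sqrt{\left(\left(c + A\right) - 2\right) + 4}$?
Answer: $105818 - \frac{471 \sqrt{30}}{5} \approx 1.053 \cdot 10^{5}$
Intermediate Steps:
$y = \frac{37}{10}$ ($y = 3 - \frac{14}{-20} = 3 - - \frac{7}{10} = 3 + \frac{7}{10} = \frac{37}{10} \approx 3.7$)
$N{\left(c,A \right)} = \sqrt{2 + A + c}$ ($N{\left(c,A \right)} = \sqrt{\left(\left(A + c\right) - 2\right) + 4} = \sqrt{\left(-2 + A + c\right) + 4} = \sqrt{2 + A + c}$)
$\left(-337 + N{\left(y,- (0 + 3) \right)}\right) \left(-314\right) = \left(-337 + \sqrt{2 - \left(0 + 3\right) + \frac{37}{10}}\right) \left(-314\right) = \left(-337 + \sqrt{2 - 3 + \frac{37}{10}}\right) \left(-314\right) = \left(-337 + \sqrt{\frac{27}{10}}\right) \left(-314\right) = \left(-337 + \frac{3 \sqrt{30}}{10}\right) \left(-314\right) = 105818 - \frac{471 \sqrt{30}}{5}$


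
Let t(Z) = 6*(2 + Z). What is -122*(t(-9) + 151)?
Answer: -13298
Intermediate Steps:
t(Z) = 12 + 6*Z
-122*(t(-9) + 151) = -122*((12 + 6*(-9)) + 151) = -122*((12 - 54) + 151) = -122*(-42 + 151) = -122*109 = -13298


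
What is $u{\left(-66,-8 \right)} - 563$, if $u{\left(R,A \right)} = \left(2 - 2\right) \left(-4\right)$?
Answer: $-563$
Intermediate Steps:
$u{\left(R,A \right)} = 0$ ($u{\left(R,A \right)} = 0 \left(-4\right) = 0$)
$u{\left(-66,-8 \right)} - 563 = 0 - 563 = -563$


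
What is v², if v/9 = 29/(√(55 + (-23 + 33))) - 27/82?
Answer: 461883789/437060 - 63423*√65/2665 ≈ 864.93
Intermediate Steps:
v = -243/82 + 261*√65/65 (v = 9*(29/(√(55 + (-23 + 33))) - 27/82) = 9*(29/(√(55 + 10)) - 27*1/82) = 9*(29/(√65) - 27/82) = 9*(29*(√65/65) - 27/82) = 9*(29*√65/65 - 27/82) = 9*(-27/82 + 29*√65/65) = -243/82 + 261*√65/65 ≈ 29.410)
v² = (-243/82 + 261*√65/65)²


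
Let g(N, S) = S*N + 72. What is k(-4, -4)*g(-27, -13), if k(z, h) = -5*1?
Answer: -2115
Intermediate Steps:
k(z, h) = -5
g(N, S) = 72 + N*S (g(N, S) = N*S + 72 = 72 + N*S)
k(-4, -4)*g(-27, -13) = -5*(72 - 27*(-13)) = -5*(72 + 351) = -5*423 = -2115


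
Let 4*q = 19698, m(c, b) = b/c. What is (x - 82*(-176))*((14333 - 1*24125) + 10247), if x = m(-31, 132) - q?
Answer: 268086455/62 ≈ 4.3240e+6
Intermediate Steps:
q = 9849/2 (q = (1/4)*19698 = 9849/2 ≈ 4924.5)
x = -305583/62 (x = 132/(-31) - 1*9849/2 = 132*(-1/31) - 9849/2 = -132/31 - 9849/2 = -305583/62 ≈ -4928.8)
(x - 82*(-176))*((14333 - 1*24125) + 10247) = (-305583/62 - 82*(-176))*((14333 - 1*24125) + 10247) = (-305583/62 + 14432)*((14333 - 24125) + 10247) = 589201*(-9792 + 10247)/62 = (589201/62)*455 = 268086455/62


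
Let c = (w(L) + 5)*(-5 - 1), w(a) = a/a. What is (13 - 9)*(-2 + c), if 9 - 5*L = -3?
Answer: -152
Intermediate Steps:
L = 12/5 (L = 9/5 - ⅕*(-3) = 9/5 + ⅗ = 12/5 ≈ 2.4000)
w(a) = 1
c = -36 (c = (1 + 5)*(-5 - 1) = 6*(-6) = -36)
(13 - 9)*(-2 + c) = (13 - 9)*(-2 - 36) = 4*(-38) = -152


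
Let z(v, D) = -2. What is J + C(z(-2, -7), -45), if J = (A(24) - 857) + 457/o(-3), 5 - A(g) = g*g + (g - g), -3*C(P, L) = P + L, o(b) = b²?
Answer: -12254/9 ≈ -1361.6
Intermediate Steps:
C(P, L) = -L/3 - P/3 (C(P, L) = -(P + L)/3 = -(L + P)/3 = -L/3 - P/3)
A(g) = 5 - g² (A(g) = 5 - (g*g + (g - g)) = 5 - (g² + 0) = 5 - g²)
J = -12395/9 (J = ((5 - 1*24²) - 857) + 457/((-3)²) = ((5 - 1*576) - 857) + 457/9 = ((5 - 576) - 857) + 457*(⅑) = (-571 - 857) + 457/9 = -1428 + 457/9 = -12395/9 ≈ -1377.2)
J + C(z(-2, -7), -45) = -12395/9 + (-⅓*(-45) - ⅓*(-2)) = -12395/9 + (15 + ⅔) = -12395/9 + 47/3 = -12254/9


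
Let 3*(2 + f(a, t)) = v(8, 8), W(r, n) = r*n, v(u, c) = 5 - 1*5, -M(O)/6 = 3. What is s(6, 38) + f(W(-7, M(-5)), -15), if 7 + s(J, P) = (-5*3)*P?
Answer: -579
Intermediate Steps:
M(O) = -18 (M(O) = -6*3 = -18)
s(J, P) = -7 - 15*P (s(J, P) = -7 + (-5*3)*P = -7 - 15*P)
v(u, c) = 0 (v(u, c) = 5 - 5 = 0)
W(r, n) = n*r
f(a, t) = -2 (f(a, t) = -2 + (⅓)*0 = -2 + 0 = -2)
s(6, 38) + f(W(-7, M(-5)), -15) = (-7 - 15*38) - 2 = (-7 - 570) - 2 = -577 - 2 = -579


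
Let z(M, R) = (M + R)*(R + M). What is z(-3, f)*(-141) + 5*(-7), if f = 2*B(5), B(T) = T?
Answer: -6944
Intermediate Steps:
f = 10 (f = 2*5 = 10)
z(M, R) = (M + R)² (z(M, R) = (M + R)*(M + R) = (M + R)²)
z(-3, f)*(-141) + 5*(-7) = (-3 + 10)²*(-141) + 5*(-7) = 7²*(-141) - 35 = 49*(-141) - 35 = -6909 - 35 = -6944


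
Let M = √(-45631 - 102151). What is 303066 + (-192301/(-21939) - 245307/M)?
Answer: 64554925/213 + 245307*I*√147782/147782 ≈ 3.0308e+5 + 638.12*I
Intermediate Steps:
M = I*√147782 (M = √(-147782) = I*√147782 ≈ 384.42*I)
303066 + (-192301/(-21939) - 245307/M) = 303066 + (-192301/(-21939) - 245307*(-I*√147782/147782)) = 303066 + (-192301*(-1/21939) - (-245307)*I*√147782/147782) = 303066 + (1867/213 + 245307*I*√147782/147782) = 64554925/213 + 245307*I*√147782/147782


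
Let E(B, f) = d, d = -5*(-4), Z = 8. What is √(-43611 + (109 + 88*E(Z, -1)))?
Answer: 3*I*√4638 ≈ 204.31*I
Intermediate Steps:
d = 20
E(B, f) = 20
√(-43611 + (109 + 88*E(Z, -1))) = √(-43611 + (109 + 88*20)) = √(-43611 + (109 + 1760)) = √(-43611 + 1869) = √(-41742) = 3*I*√4638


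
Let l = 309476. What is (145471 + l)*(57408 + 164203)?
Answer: 100821259617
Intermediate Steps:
(145471 + l)*(57408 + 164203) = (145471 + 309476)*(57408 + 164203) = 454947*221611 = 100821259617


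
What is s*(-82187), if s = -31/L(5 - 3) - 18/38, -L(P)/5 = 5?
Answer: -29916068/475 ≈ -62981.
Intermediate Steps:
L(P) = -25 (L(P) = -5*5 = -25)
s = 364/475 (s = -31/(-25) - 18/38 = -31*(-1/25) - 18*1/38 = 31/25 - 9/19 = 364/475 ≈ 0.76632)
s*(-82187) = (364/475)*(-82187) = -29916068/475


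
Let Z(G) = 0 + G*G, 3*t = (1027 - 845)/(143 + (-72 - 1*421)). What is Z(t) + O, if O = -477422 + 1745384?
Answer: 7132286419/5625 ≈ 1.2680e+6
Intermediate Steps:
O = 1267962
t = -13/75 (t = ((1027 - 845)/(143 + (-72 - 1*421)))/3 = (182/(143 + (-72 - 421)))/3 = (182/(143 - 493))/3 = (182/(-350))/3 = (182*(-1/350))/3 = (⅓)*(-13/25) = -13/75 ≈ -0.17333)
Z(G) = G² (Z(G) = 0 + G² = G²)
Z(t) + O = (-13/75)² + 1267962 = 169/5625 + 1267962 = 7132286419/5625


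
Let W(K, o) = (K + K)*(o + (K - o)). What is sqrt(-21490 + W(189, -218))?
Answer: 4*sqrt(3122) ≈ 223.50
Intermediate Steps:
W(K, o) = 2*K**2 (W(K, o) = (2*K)*K = 2*K**2)
sqrt(-21490 + W(189, -218)) = sqrt(-21490 + 2*189**2) = sqrt(-21490 + 2*35721) = sqrt(-21490 + 71442) = sqrt(49952) = 4*sqrt(3122)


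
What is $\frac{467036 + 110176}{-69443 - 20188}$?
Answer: $- \frac{192404}{29877} \approx -6.4399$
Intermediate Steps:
$\frac{467036 + 110176}{-69443 - 20188} = \frac{577212}{-89631} = 577212 \left(- \frac{1}{89631}\right) = - \frac{192404}{29877}$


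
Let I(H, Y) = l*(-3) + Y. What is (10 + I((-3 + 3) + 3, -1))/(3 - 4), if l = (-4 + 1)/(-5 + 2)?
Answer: -6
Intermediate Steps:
l = 1 (l = -3/(-3) = -3*(-⅓) = 1)
I(H, Y) = -3 + Y (I(H, Y) = 1*(-3) + Y = -3 + Y)
(10 + I((-3 + 3) + 3, -1))/(3 - 4) = (10 + (-3 - 1))/(3 - 4) = (10 - 4)/(-1) = 6*(-1) = -6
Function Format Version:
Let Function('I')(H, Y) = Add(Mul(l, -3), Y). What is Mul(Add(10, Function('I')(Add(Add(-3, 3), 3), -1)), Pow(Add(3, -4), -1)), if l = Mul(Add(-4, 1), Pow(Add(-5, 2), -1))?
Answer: -6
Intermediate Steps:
l = 1 (l = Mul(-3, Pow(-3, -1)) = Mul(-3, Rational(-1, 3)) = 1)
Function('I')(H, Y) = Add(-3, Y) (Function('I')(H, Y) = Add(Mul(1, -3), Y) = Add(-3, Y))
Mul(Add(10, Function('I')(Add(Add(-3, 3), 3), -1)), Pow(Add(3, -4), -1)) = Mul(Add(10, Add(-3, -1)), Pow(Add(3, -4), -1)) = Mul(Add(10, -4), Pow(-1, -1)) = Mul(6, -1) = -6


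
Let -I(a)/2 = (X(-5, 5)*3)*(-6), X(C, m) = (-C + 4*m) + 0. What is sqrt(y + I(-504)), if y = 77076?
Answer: 114*sqrt(6) ≈ 279.24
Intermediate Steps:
X(C, m) = -C + 4*m
I(a) = 900 (I(a) = -2*(-1*(-5) + 4*5)*3*(-6) = -2*(5 + 20)*3*(-6) = -2*25*3*(-6) = -150*(-6) = -2*(-450) = 900)
sqrt(y + I(-504)) = sqrt(77076 + 900) = sqrt(77976) = 114*sqrt(6)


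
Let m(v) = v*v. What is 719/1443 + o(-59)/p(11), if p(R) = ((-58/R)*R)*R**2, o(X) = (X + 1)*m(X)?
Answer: 5110082/174603 ≈ 29.267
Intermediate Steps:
m(v) = v**2
o(X) = X**2*(1 + X) (o(X) = (X + 1)*X**2 = (1 + X)*X**2 = X**2*(1 + X))
p(R) = -58*R**2
719/1443 + o(-59)/p(11) = 719/1443 + ((-59)**2*(1 - 59))/((-58*11**2)) = 719*(1/1443) + (3481*(-58))/((-58*121)) = 719/1443 - 201898/(-7018) = 719/1443 - 201898*(-1/7018) = 719/1443 + 3481/121 = 5110082/174603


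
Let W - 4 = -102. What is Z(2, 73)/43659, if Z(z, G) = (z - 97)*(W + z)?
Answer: 3040/14553 ≈ 0.20889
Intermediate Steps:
W = -98 (W = 4 - 102 = -98)
Z(z, G) = (-98 + z)*(-97 + z) (Z(z, G) = (z - 97)*(-98 + z) = (-97 + z)*(-98 + z) = (-98 + z)*(-97 + z))
Z(2, 73)/43659 = (9506 + 2² - 195*2)/43659 = (9506 + 4 - 390)*(1/43659) = 9120*(1/43659) = 3040/14553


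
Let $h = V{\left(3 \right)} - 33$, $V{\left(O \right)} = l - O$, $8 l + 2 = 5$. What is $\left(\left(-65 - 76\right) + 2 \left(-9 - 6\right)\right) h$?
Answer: $\frac{48735}{8} \approx 6091.9$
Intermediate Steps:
$l = \frac{3}{8}$ ($l = - \frac{1}{4} + \frac{1}{8} \cdot 5 = - \frac{1}{4} + \frac{5}{8} = \frac{3}{8} \approx 0.375$)
$V{\left(O \right)} = \frac{3}{8} - O$
$h = - \frac{285}{8}$ ($h = \left(\frac{3}{8} - 3\right) - 33 = - \frac{21}{8} - 33 = - \frac{285}{8} \approx -35.625$)
$\left(\left(-65 - 76\right) + 2 \left(-9 - 6\right)\right) h = \left(\left(-65 - 76\right) + 2 \left(-9 - 6\right)\right) \left(- \frac{285}{8}\right) = \left(-141 + 2 \left(-15\right)\right) \left(- \frac{285}{8}\right) = \left(-141 - 30\right) \left(- \frac{285}{8}\right) = \left(-171\right) \left(- \frac{285}{8}\right) = \frac{48735}{8}$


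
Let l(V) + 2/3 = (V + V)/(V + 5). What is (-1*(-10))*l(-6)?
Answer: 340/3 ≈ 113.33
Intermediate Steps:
l(V) = -2/3 + 2*V/(5 + V) (l(V) = -2/3 + (V + V)/(V + 5) = -2/3 + (2*V)/(5 + V) = -2/3 + 2*V/(5 + V))
(-1*(-10))*l(-6) = (-1*(-10))*(2*(-5 + 2*(-6))/(3*(5 - 6))) = 10*((2/3)*(-5 - 12)/(-1)) = 10*((2/3)*(-1)*(-17)) = 10*(34/3) = 340/3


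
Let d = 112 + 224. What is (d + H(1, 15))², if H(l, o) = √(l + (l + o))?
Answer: (336 + √17)² ≈ 1.1568e+5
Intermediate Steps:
H(l, o) = √(o + 2*l)
d = 336
(d + H(1, 15))² = (336 + √(15 + 2*1))² = (336 + √(15 + 2))² = (336 + √17)²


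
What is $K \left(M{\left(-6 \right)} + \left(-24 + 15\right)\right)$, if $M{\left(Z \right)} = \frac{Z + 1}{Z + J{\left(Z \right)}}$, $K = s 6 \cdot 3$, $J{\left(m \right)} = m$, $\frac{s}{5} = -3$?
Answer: $\frac{4635}{2} \approx 2317.5$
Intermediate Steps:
$s = -15$ ($s = 5 \left(-3\right) = -15$)
$K = -270$ ($K = \left(-15\right) 6 \cdot 3 = \left(-90\right) 3 = -270$)
$M{\left(Z \right)} = \frac{1 + Z}{2 Z}$ ($M{\left(Z \right)} = \frac{Z + 1}{Z + Z} = \frac{1 + Z}{2 Z}$)
$K \left(M{\left(-6 \right)} + \left(-24 + 15\right)\right) = - 270 \left(\frac{1 - 6}{2 \left(-6\right)} + \left(-24 + 15\right)\right) = - 270 \left(\frac{1}{2} \left(- \frac{1}{6}\right) \left(-5\right) - 9\right) = - 270 \left(\frac{5}{12} - 9\right) = \left(-270\right) \left(- \frac{103}{12}\right) = \frac{4635}{2}$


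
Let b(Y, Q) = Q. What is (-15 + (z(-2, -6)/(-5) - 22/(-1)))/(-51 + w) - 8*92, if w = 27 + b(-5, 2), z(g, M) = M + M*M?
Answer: -16193/22 ≈ -736.04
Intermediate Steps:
z(g, M) = M + M²
w = 29 (w = 27 + 2 = 29)
(-15 + (z(-2, -6)/(-5) - 22/(-1)))/(-51 + w) - 8*92 = (-15 + (-6*(1 - 6)/(-5) - 22/(-1)))/(-51 + 29) - 8*92 = (-15 + (-6*(-5)*(-⅕) - 22*(-1)))/(-22) - 736 = (-15 + (30*(-⅕) + 22))*(-1/22) - 736 = (-15 + (-6 + 22))*(-1/22) - 736 = (-15 + 16)*(-1/22) - 736 = 1*(-1/22) - 736 = -1/22 - 736 = -16193/22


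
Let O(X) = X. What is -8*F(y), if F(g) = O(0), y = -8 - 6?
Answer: 0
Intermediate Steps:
y = -14
F(g) = 0
-8*F(y) = -8*0 = 0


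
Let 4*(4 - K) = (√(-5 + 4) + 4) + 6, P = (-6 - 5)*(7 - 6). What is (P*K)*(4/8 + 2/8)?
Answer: -99/8 + 33*I/16 ≈ -12.375 + 2.0625*I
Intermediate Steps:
P = -11 (P = -11*1 = -11)
K = 3/2 - I/4 (K = 4 - ((√(-5 + 4) + 4) + 6)/4 = 4 - ((√(-1) + 4) + 6)/4 = 4 - ((I + 4) + 6)/4 = 4 - ((4 + I) + 6)/4 = 4 - (10 + I)/4 = 4 + (-5/2 - I/4) = 3/2 - I/4 ≈ 1.5 - 0.25*I)
(P*K)*(4/8 + 2/8) = (-11*(3/2 - I/4))*(4/8 + 2/8) = (-33/2 + 11*I/4)*(4*(⅛) + 2*(⅛)) = (-33/2 + 11*I/4)*(½ + ¼) = (-33/2 + 11*I/4)*(¾) = -99/8 + 33*I/16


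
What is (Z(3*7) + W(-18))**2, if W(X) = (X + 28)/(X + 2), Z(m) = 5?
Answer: 1225/64 ≈ 19.141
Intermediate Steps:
W(X) = (28 + X)/(2 + X)
(Z(3*7) + W(-18))**2 = (5 + (28 - 18)/(2 - 18))**2 = (5 + 10/(-16))**2 = (5 - 1/16*10)**2 = (5 - 5/8)**2 = (35/8)**2 = 1225/64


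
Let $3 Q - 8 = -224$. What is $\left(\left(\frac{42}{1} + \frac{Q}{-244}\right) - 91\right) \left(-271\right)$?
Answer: $\frac{805141}{61} \approx 13199.0$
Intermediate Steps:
$Q = -72$ ($Q = \frac{8}{3} + \frac{1}{3} \left(-224\right) = \frac{8}{3} - \frac{224}{3} = -72$)
$\left(\left(\frac{42}{1} + \frac{Q}{-244}\right) - 91\right) \left(-271\right) = \left(\left(\frac{42}{1} - \frac{72}{-244}\right) - 91\right) \left(-271\right) = \left(\left(42 \cdot 1 - - \frac{18}{61}\right) - 91\right) \left(-271\right) = \left(\left(42 + \frac{18}{61}\right) - 91\right) \left(-271\right) = \left(\frac{2580}{61} - 91\right) \left(-271\right) = \left(- \frac{2971}{61}\right) \left(-271\right) = \frac{805141}{61}$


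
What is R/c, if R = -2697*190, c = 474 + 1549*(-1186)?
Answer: 51243/183664 ≈ 0.27900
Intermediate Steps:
c = -1836640 (c = 474 - 1837114 = -1836640)
R = -512430
R/c = -512430/(-1836640) = -512430*(-1/1836640) = 51243/183664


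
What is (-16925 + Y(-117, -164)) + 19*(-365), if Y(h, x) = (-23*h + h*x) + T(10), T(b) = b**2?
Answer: -1881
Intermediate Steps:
Y(h, x) = 100 - 23*h + h*x (Y(h, x) = (-23*h + h*x) + 10**2 = (-23*h + h*x) + 100 = 100 - 23*h + h*x)
(-16925 + Y(-117, -164)) + 19*(-365) = (-16925 + (100 - 23*(-117) - 117*(-164))) + 19*(-365) = (-16925 + (100 + 2691 + 19188)) - 6935 = (-16925 + 21979) - 6935 = 5054 - 6935 = -1881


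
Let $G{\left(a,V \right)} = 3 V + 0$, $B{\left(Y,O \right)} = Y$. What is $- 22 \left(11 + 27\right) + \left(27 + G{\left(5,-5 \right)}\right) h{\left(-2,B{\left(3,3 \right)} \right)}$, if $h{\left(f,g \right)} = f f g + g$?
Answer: $-656$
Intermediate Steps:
$G{\left(a,V \right)} = 3 V$
$h{\left(f,g \right)} = g + g f^{2}$ ($h{\left(f,g \right)} = f^{2} g + g = g f^{2} + g = g + g f^{2}$)
$- 22 \left(11 + 27\right) + \left(27 + G{\left(5,-5 \right)}\right) h{\left(-2,B{\left(3,3 \right)} \right)} = - 22 \left(11 + 27\right) + \left(27 + 3 \left(-5\right)\right) 3 \left(1 + \left(-2\right)^{2}\right) = \left(-22\right) 38 + \left(27 - 15\right) 3 \left(1 + 4\right) = -836 + 12 \cdot 3 \cdot 5 = -836 + 12 \cdot 15 = -836 + 180 = -656$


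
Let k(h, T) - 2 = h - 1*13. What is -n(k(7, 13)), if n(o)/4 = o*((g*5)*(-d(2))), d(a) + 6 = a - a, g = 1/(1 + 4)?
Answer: 96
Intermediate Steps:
g = ⅕ (g = 1/5 = ⅕ ≈ 0.20000)
d(a) = -6 (d(a) = -6 + (a - a) = -6 + 0 = -6)
k(h, T) = -11 + h (k(h, T) = 2 + (h - 1*13) = 2 + (h - 13) = 2 + (-13 + h) = -11 + h)
n(o) = 24*o (n(o) = 4*(o*(((⅕)*5)*(-1*(-6)))) = 4*(o*(1*6)) = 4*(o*6) = 4*(6*o) = 24*o)
-n(k(7, 13)) = -24*(-11 + 7) = -24*(-4) = -1*(-96) = 96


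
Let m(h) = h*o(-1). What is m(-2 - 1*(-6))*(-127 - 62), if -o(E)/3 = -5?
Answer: -11340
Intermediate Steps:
o(E) = 15 (o(E) = -3*(-5) = 15)
m(h) = 15*h (m(h) = h*15 = 15*h)
m(-2 - 1*(-6))*(-127 - 62) = (15*(-2 - 1*(-6)))*(-127 - 62) = (15*(-2 + 6))*(-189) = (15*4)*(-189) = 60*(-189) = -11340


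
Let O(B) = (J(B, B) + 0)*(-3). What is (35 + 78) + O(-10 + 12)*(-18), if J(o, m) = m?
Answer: 221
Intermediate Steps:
O(B) = -3*B (O(B) = (B + 0)*(-3) = B*(-3) = -3*B)
(35 + 78) + O(-10 + 12)*(-18) = (35 + 78) - 3*(-10 + 12)*(-18) = 113 - 3*2*(-18) = 113 - 6*(-18) = 113 + 108 = 221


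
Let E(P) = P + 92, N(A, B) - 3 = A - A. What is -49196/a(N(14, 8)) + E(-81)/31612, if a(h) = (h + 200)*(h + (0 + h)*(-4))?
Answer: 222172007/8250732 ≈ 26.928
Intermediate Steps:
N(A, B) = 3 (N(A, B) = 3 + (A - A) = 3 + 0 = 3)
a(h) = -3*h*(200 + h) (a(h) = (200 + h)*(h + h*(-4)) = (200 + h)*(h - 4*h) = (200 + h)*(-3*h) = -3*h*(200 + h))
E(P) = 92 + P
-49196/a(N(14, 8)) + E(-81)/31612 = -49196*(-1/(9*(200 + 3))) + (92 - 81)/31612 = -49196/((-3*3*203)) + 11*(1/31612) = -49196/(-1827) + 11/31612 = -49196*(-1/1827) + 11/31612 = 7028/261 + 11/31612 = 222172007/8250732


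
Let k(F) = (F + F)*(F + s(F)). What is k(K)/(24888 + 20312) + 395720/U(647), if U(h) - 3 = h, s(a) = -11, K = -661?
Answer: 1775384/2825 ≈ 628.45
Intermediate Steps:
U(h) = 3 + h
k(F) = 2*F*(-11 + F) (k(F) = (F + F)*(F - 11) = (2*F)*(-11 + F) = 2*F*(-11 + F))
k(K)/(24888 + 20312) + 395720/U(647) = (2*(-661)*(-11 - 661))/(24888 + 20312) + 395720/(3 + 647) = (2*(-661)*(-672))/45200 + 395720/650 = 888384*(1/45200) + 395720*(1/650) = 55524/2825 + 3044/5 = 1775384/2825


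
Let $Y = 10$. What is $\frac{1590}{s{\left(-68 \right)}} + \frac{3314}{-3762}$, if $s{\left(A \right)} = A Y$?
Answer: $- \frac{411755}{127908} \approx -3.2192$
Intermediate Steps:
$s{\left(A \right)} = 10 A$ ($s{\left(A \right)} = A 10 = 10 A$)
$\frac{1590}{s{\left(-68 \right)}} + \frac{3314}{-3762} = \frac{1590}{10 \left(-68\right)} + \frac{3314}{-3762} = \frac{1590}{-680} + 3314 \left(- \frac{1}{3762}\right) = 1590 \left(- \frac{1}{680}\right) - \frac{1657}{1881} = - \frac{159}{68} - \frac{1657}{1881} = - \frac{411755}{127908}$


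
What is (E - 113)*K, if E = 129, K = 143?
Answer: 2288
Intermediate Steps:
(E - 113)*K = (129 - 113)*143 = 16*143 = 2288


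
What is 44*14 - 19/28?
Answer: 17229/28 ≈ 615.32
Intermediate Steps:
44*14 - 19/28 = 616 - 19*1/28 = 616 - 19/28 = 17229/28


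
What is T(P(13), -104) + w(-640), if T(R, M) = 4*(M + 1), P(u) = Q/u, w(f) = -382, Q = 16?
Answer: -794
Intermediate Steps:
P(u) = 16/u
T(R, M) = 4 + 4*M (T(R, M) = 4*(1 + M) = 4 + 4*M)
T(P(13), -104) + w(-640) = (4 + 4*(-104)) - 382 = (4 - 416) - 382 = -412 - 382 = -794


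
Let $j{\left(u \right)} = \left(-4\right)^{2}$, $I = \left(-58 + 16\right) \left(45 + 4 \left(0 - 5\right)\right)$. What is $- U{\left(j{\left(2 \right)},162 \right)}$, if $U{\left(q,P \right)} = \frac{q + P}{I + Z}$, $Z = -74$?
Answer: $\frac{89}{562} \approx 0.15836$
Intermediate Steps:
$I = -1050$ ($I = - 42 \left(45 + 4 \left(-5\right)\right) = - 42 \left(45 - 20\right) = \left(-42\right) 25 = -1050$)
$j{\left(u \right)} = 16$
$U{\left(q,P \right)} = - \frac{P}{1124} - \frac{q}{1124}$ ($U{\left(q,P \right)} = \frac{q + P}{-1050 - 74} = \frac{P + q}{-1124} = \left(P + q\right) \left(- \frac{1}{1124}\right) = - \frac{P}{1124} - \frac{q}{1124}$)
$- U{\left(j{\left(2 \right)},162 \right)} = - (\left(- \frac{1}{1124}\right) 162 - \frac{4}{281}) = - (- \frac{81}{562} - \frac{4}{281}) = \left(-1\right) \left(- \frac{89}{562}\right) = \frac{89}{562}$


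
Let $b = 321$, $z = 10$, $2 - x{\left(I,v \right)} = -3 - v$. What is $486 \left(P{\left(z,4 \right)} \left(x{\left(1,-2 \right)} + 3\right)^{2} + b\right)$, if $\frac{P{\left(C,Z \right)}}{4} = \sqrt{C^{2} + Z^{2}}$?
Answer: $156006 + 139968 \sqrt{29} \approx 9.0976 \cdot 10^{5}$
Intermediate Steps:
$x{\left(I,v \right)} = 5 + v$ ($x{\left(I,v \right)} = 2 - \left(-3 - v\right) = 2 + \left(3 + v\right) = 5 + v$)
$P{\left(C,Z \right)} = 4 \sqrt{C^{2} + Z^{2}}$
$486 \left(P{\left(z,4 \right)} \left(x{\left(1,-2 \right)} + 3\right)^{2} + b\right) = 486 \left(4 \sqrt{10^{2} + 4^{2}} \left(\left(5 - 2\right) + 3\right)^{2} + 321\right) = 486 \left(4 \sqrt{100 + 16} \left(3 + 3\right)^{2} + 321\right) = 486 \left(4 \sqrt{116} \cdot 6^{2} + 321\right) = 486 \left(4 \cdot 2 \sqrt{29} \cdot 36 + 321\right) = 486 \left(8 \sqrt{29} \cdot 36 + 321\right) = 486 \left(288 \sqrt{29} + 321\right) = 486 \left(321 + 288 \sqrt{29}\right) = 156006 + 139968 \sqrt{29}$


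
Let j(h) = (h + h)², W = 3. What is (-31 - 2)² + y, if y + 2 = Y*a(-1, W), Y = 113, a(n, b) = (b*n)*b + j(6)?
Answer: 16342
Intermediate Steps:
j(h) = 4*h² (j(h) = (2*h)² = 4*h²)
a(n, b) = 144 + n*b² (a(n, b) = (b*n)*b + 4*6² = n*b² + 4*36 = n*b² + 144 = 144 + n*b²)
y = 15253 (y = -2 + 113*(144 - 1*3²) = -2 + 113*(144 - 1*9) = -2 + 113*(144 - 9) = -2 + 113*135 = -2 + 15255 = 15253)
(-31 - 2)² + y = (-31 - 2)² + 15253 = (-33)² + 15253 = 1089 + 15253 = 16342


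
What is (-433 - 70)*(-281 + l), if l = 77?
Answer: 102612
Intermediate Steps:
(-433 - 70)*(-281 + l) = (-433 - 70)*(-281 + 77) = -503*(-204) = 102612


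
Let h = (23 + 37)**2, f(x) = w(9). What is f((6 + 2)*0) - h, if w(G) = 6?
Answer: -3594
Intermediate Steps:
f(x) = 6
h = 3600 (h = 60**2 = 3600)
f((6 + 2)*0) - h = 6 - 1*3600 = 6 - 3600 = -3594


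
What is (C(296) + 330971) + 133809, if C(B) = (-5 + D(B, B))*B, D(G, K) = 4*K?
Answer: 813764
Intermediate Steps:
C(B) = B*(-5 + 4*B) (C(B) = (-5 + 4*B)*B = B*(-5 + 4*B))
(C(296) + 330971) + 133809 = (296*(-5 + 4*296) + 330971) + 133809 = (296*(-5 + 1184) + 330971) + 133809 = (296*1179 + 330971) + 133809 = (348984 + 330971) + 133809 = 679955 + 133809 = 813764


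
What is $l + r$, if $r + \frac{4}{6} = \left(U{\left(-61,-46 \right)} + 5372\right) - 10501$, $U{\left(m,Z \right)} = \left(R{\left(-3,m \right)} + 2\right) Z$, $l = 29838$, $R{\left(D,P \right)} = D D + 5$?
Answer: $\frac{71917}{3} \approx 23972.0$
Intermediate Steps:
$R{\left(D,P \right)} = 5 + D^{2}$ ($R{\left(D,P \right)} = D^{2} + 5 = 5 + D^{2}$)
$U{\left(m,Z \right)} = 16 Z$ ($U{\left(m,Z \right)} = \left(\left(5 + \left(-3\right)^{2}\right) + 2\right) Z = \left(\left(5 + 9\right) + 2\right) Z = \left(14 + 2\right) Z = 16 Z$)
$r = - \frac{17597}{3}$ ($r = - \frac{2}{3} + \left(\left(16 \left(-46\right) + 5372\right) - 10501\right) = - \frac{2}{3} + \left(\left(-736 + 5372\right) - 10501\right) = - \frac{2}{3} + \left(4636 - 10501\right) = - \frac{2}{3} - 5865 = - \frac{17597}{3} \approx -5865.7$)
$l + r = 29838 - \frac{17597}{3} = \frac{71917}{3}$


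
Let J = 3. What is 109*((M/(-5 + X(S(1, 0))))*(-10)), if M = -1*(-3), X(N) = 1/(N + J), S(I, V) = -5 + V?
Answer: 6540/11 ≈ 594.54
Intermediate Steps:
X(N) = 1/(3 + N) (X(N) = 1/(N + 3) = 1/(3 + N))
M = 3
109*((M/(-5 + X(S(1, 0))))*(-10)) = 109*((3/(-5 + 1/(3 + (-5 + 0))))*(-10)) = 109*((3/(-5 + 1/(3 - 5)))*(-10)) = 109*((3/(-5 + 1/(-2)))*(-10)) = 109*((3/(-5 - ½))*(-10)) = 109*((3/(-11/2))*(-10)) = 109*(-2/11*3*(-10)) = 109*(-6/11*(-10)) = 109*(60/11) = 6540/11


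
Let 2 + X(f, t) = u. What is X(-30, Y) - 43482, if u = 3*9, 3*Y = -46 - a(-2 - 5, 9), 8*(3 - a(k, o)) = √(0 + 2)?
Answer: -43457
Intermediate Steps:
a(k, o) = 3 - √2/8 (a(k, o) = 3 - √(0 + 2)/8 = 3 - √2/8)
Y = -49/3 + √2/24 (Y = (-46 - (3 - √2/8))/3 = (-46 + (-3 + √2/8))/3 = (-49 + √2/8)/3 = -49/3 + √2/24 ≈ -16.274)
u = 27
X(f, t) = 25 (X(f, t) = -2 + 27 = 25)
X(-30, Y) - 43482 = 25 - 43482 = -43457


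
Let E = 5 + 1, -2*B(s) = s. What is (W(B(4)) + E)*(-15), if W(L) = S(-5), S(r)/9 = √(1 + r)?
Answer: -90 - 270*I ≈ -90.0 - 270.0*I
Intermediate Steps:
S(r) = 9*√(1 + r)
B(s) = -s/2
E = 6
W(L) = 18*I (W(L) = 9*√(1 - 5) = 9*√(-4) = 9*(2*I) = 18*I)
(W(B(4)) + E)*(-15) = (18*I + 6)*(-15) = (6 + 18*I)*(-15) = -90 - 270*I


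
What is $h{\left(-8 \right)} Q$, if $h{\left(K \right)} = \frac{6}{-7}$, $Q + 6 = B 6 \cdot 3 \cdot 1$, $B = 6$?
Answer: $- \frac{612}{7} \approx -87.429$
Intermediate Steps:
$Q = 102$ ($Q = -6 + 6 \cdot 6 \cdot 3 \cdot 1 = -6 + 6 \cdot 18 \cdot 1 = -6 + 108 \cdot 1 = -6 + 108 = 102$)
$h{\left(K \right)} = - \frac{6}{7}$ ($h{\left(K \right)} = 6 \left(- \frac{1}{7}\right) = - \frac{6}{7}$)
$h{\left(-8 \right)} Q = \left(- \frac{6}{7}\right) 102 = - \frac{612}{7}$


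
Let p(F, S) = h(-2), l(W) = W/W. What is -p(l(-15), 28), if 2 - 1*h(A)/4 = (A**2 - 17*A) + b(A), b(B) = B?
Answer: 136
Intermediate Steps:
l(W) = 1
h(A) = 8 - 4*A**2 + 64*A (h(A) = 8 - 4*((A**2 - 17*A) + A) = 8 - 4*(A**2 - 16*A) = 8 + (-4*A**2 + 64*A) = 8 - 4*A**2 + 64*A)
p(F, S) = -136 (p(F, S) = 8 - 4*(-2)**2 + 64*(-2) = 8 - 4*4 - 128 = 8 - 16 - 128 = -136)
-p(l(-15), 28) = -1*(-136) = 136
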